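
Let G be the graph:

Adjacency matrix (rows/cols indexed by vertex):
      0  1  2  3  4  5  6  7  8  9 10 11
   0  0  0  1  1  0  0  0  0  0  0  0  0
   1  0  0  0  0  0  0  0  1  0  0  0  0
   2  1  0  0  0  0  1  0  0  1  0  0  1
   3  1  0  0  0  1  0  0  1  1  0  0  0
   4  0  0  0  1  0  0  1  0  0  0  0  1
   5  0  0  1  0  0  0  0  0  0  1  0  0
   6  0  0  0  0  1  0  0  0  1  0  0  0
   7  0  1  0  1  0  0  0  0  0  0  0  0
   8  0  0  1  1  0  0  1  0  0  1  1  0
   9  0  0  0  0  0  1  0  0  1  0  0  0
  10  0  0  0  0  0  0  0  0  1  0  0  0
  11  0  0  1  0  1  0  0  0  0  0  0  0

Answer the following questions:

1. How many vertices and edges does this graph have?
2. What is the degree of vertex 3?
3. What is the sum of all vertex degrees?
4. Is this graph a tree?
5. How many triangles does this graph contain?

Count: 12 vertices, 15 edges.
Vertex 3 has neighbors [0, 4, 7, 8], degree = 4.
Handshaking lemma: 2 * 15 = 30.
A tree on 12 vertices has 11 edges. This graph has 15 edges (4 extra). Not a tree.
Number of triangles = 0.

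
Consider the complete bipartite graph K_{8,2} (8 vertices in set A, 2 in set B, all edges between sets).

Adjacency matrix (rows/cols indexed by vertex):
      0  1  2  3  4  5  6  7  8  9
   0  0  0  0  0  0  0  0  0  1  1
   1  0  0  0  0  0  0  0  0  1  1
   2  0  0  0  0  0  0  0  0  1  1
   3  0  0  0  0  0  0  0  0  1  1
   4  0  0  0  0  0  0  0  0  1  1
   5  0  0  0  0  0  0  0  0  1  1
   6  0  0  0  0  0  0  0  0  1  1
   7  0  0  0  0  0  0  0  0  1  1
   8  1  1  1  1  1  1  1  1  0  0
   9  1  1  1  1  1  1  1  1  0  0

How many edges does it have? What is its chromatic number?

K_{8,2} has 8 * 2 = 16 edges.
Bipartite graphs have chromatic number 2 (color each partition differently).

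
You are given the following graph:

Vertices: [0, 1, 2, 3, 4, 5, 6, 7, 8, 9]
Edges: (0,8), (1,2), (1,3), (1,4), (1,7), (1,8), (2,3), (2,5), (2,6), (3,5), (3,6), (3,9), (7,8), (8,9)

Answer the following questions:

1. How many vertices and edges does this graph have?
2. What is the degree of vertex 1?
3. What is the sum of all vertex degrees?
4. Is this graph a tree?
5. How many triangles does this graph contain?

Count: 10 vertices, 14 edges.
Vertex 1 has neighbors [2, 3, 4, 7, 8], degree = 5.
Handshaking lemma: 2 * 14 = 28.
A tree on 10 vertices has 9 edges. This graph has 14 edges (5 extra). Not a tree.
Number of triangles = 4.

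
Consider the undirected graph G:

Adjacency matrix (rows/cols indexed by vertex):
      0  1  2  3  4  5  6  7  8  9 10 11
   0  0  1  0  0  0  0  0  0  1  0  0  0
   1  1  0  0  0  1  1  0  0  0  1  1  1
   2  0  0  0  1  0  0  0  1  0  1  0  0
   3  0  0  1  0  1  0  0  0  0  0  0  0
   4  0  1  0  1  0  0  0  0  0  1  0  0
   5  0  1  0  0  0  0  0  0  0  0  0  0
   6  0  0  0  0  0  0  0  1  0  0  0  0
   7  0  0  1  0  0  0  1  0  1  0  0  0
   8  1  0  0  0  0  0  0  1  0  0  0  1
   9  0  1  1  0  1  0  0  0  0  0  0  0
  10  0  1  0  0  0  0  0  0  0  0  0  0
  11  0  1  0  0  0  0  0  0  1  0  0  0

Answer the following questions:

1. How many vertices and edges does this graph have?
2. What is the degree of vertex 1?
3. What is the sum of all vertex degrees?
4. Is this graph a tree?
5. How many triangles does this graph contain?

Count: 12 vertices, 15 edges.
Vertex 1 has neighbors [0, 4, 5, 9, 10, 11], degree = 6.
Handshaking lemma: 2 * 15 = 30.
A tree on 12 vertices has 11 edges. This graph has 15 edges (4 extra). Not a tree.
Number of triangles = 1.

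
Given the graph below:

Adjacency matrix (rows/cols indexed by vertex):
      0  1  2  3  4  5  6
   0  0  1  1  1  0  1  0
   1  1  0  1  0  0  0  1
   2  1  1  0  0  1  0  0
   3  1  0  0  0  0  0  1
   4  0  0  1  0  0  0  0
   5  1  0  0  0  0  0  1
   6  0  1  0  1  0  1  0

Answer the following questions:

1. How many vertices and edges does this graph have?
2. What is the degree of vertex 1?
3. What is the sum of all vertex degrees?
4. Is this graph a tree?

Count: 7 vertices, 9 edges.
Vertex 1 has neighbors [0, 2, 6], degree = 3.
Handshaking lemma: 2 * 9 = 18.
A tree on 7 vertices has 6 edges. This graph has 9 edges (3 extra). Not a tree.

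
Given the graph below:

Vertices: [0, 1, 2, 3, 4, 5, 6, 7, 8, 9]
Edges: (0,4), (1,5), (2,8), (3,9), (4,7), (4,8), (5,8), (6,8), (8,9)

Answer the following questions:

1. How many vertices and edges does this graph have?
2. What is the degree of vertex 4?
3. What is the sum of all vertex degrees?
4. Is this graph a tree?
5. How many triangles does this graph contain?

Count: 10 vertices, 9 edges.
Vertex 4 has neighbors [0, 7, 8], degree = 3.
Handshaking lemma: 2 * 9 = 18.
A graph is a tree iff it is connected and has exactly n-1 edges. This graph is connected (all 10 vertices in one component) and has 10-1 = 9 edges. It is a tree.
Number of triangles = 0.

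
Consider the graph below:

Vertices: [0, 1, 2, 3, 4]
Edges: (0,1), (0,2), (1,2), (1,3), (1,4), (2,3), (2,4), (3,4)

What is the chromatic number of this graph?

The graph has a maximum clique of size 4 (lower bound on chromatic number).
A valid 4-coloring: {0: 2, 1: 0, 2: 1, 3: 2, 4: 3}.
Chromatic number = 4.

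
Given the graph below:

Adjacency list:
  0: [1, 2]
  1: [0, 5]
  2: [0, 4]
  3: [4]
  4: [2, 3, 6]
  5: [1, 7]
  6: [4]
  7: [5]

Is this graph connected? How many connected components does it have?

Checking connectivity: the graph has 1 connected component(s).
All vertices are reachable from each other. The graph IS connected.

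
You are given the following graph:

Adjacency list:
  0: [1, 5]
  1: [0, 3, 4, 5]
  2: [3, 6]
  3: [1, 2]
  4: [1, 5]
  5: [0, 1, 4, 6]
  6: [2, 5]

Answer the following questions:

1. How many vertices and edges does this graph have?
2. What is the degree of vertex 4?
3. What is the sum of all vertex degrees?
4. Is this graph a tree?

Count: 7 vertices, 9 edges.
Vertex 4 has neighbors [1, 5], degree = 2.
Handshaking lemma: 2 * 9 = 18.
A tree on 7 vertices has 6 edges. This graph has 9 edges (3 extra). Not a tree.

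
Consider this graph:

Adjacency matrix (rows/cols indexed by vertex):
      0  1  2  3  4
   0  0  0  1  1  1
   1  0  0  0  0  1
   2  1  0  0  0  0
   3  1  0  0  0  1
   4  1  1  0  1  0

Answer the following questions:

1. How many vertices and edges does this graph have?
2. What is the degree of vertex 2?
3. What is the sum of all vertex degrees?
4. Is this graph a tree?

Count: 5 vertices, 5 edges.
Vertex 2 has neighbors [0], degree = 1.
Handshaking lemma: 2 * 5 = 10.
A tree on 5 vertices has 4 edges. This graph has 5 edges (1 extra). Not a tree.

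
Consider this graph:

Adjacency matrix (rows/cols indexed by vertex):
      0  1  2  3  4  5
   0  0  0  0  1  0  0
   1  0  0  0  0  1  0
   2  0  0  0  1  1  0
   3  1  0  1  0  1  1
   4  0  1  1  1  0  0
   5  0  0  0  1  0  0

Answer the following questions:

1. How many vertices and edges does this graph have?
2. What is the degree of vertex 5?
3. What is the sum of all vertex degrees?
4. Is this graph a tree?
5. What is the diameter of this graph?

Count: 6 vertices, 6 edges.
Vertex 5 has neighbors [3], degree = 1.
Handshaking lemma: 2 * 6 = 12.
A tree on 6 vertices has 5 edges. This graph has 6 edges (1 extra). Not a tree.
Diameter (longest shortest path) = 3.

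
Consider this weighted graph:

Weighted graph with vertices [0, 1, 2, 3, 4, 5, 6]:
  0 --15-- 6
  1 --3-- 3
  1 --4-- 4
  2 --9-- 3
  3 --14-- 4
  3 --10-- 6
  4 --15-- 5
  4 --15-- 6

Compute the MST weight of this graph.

Applying Kruskal's algorithm (sort edges by weight, add if no cycle):
  Add (1,3) w=3
  Add (1,4) w=4
  Add (2,3) w=9
  Add (3,6) w=10
  Skip (3,4) w=14 (creates cycle)
  Add (0,6) w=15
  Add (4,5) w=15
  Skip (4,6) w=15 (creates cycle)
MST weight = 56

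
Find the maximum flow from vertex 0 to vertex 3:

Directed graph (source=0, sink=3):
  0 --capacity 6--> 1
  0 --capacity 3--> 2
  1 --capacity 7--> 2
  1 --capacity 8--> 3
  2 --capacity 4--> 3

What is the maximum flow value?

Computing max flow:
  Flow on (0->1): 6/6
  Flow on (0->2): 3/3
  Flow on (1->3): 6/8
  Flow on (2->3): 3/4
Maximum flow = 9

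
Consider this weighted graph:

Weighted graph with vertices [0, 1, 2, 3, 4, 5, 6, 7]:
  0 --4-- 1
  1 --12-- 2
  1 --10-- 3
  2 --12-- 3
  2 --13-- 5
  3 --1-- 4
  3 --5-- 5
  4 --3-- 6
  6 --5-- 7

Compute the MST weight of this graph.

Applying Kruskal's algorithm (sort edges by weight, add if no cycle):
  Add (3,4) w=1
  Add (4,6) w=3
  Add (0,1) w=4
  Add (3,5) w=5
  Add (6,7) w=5
  Add (1,3) w=10
  Add (1,2) w=12
  Skip (2,3) w=12 (creates cycle)
  Skip (2,5) w=13 (creates cycle)
MST weight = 40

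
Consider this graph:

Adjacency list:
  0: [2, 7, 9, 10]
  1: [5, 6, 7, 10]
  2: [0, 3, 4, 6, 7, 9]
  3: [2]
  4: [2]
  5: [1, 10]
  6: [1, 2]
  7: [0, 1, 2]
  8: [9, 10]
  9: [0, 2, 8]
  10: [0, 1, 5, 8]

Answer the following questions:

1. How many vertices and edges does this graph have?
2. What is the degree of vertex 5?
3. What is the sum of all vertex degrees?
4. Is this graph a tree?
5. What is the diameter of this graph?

Count: 11 vertices, 16 edges.
Vertex 5 has neighbors [1, 10], degree = 2.
Handshaking lemma: 2 * 16 = 32.
A tree on 11 vertices has 10 edges. This graph has 16 edges (6 extra). Not a tree.
Diameter (longest shortest path) = 4.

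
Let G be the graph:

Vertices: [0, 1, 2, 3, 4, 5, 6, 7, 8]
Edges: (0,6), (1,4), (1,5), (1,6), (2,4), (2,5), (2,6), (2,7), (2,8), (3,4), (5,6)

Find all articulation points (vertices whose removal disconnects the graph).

An articulation point is a vertex whose removal disconnects the graph.
Articulation points: [2, 4, 6]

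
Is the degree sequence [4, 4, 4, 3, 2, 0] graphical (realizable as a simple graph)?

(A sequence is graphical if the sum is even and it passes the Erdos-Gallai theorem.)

Sum of degrees = 17. Sum is odd, so the sequence is NOT graphical.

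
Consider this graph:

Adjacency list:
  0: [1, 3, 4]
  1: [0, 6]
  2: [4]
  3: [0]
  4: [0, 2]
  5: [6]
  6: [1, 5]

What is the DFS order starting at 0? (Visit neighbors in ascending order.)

DFS from vertex 0 (neighbors processed in ascending order):
Visit order: 0, 1, 6, 5, 3, 4, 2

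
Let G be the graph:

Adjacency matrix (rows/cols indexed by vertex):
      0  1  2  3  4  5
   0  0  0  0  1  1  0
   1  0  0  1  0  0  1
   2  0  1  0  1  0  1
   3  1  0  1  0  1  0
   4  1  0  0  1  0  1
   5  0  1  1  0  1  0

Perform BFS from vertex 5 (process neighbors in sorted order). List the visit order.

BFS from vertex 5 (neighbors processed in ascending order):
Visit order: 5, 1, 2, 4, 3, 0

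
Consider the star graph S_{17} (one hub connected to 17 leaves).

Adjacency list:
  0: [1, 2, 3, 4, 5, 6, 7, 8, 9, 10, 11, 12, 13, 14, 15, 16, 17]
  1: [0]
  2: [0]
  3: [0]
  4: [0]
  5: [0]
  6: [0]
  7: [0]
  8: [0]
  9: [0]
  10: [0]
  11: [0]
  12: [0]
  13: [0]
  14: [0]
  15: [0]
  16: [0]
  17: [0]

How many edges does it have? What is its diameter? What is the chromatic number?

Star graph S_{17}: the hub connects to all 17 leaves.
Edges = 17.
Diameter = 2 (any leaf to hub is 1, leaf to leaf through hub is 2).
Star graphs are bipartite (hub vs leaves), so chromatic number = 2.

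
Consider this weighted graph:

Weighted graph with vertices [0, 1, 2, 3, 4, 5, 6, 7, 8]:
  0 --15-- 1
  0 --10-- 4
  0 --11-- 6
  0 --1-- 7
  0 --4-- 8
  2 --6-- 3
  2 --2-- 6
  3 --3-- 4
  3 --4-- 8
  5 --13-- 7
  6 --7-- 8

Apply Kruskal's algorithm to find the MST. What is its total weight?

Applying Kruskal's algorithm (sort edges by weight, add if no cycle):
  Add (0,7) w=1
  Add (2,6) w=2
  Add (3,4) w=3
  Add (0,8) w=4
  Add (3,8) w=4
  Add (2,3) w=6
  Skip (6,8) w=7 (creates cycle)
  Skip (0,4) w=10 (creates cycle)
  Skip (0,6) w=11 (creates cycle)
  Add (5,7) w=13
  Add (0,1) w=15
MST weight = 48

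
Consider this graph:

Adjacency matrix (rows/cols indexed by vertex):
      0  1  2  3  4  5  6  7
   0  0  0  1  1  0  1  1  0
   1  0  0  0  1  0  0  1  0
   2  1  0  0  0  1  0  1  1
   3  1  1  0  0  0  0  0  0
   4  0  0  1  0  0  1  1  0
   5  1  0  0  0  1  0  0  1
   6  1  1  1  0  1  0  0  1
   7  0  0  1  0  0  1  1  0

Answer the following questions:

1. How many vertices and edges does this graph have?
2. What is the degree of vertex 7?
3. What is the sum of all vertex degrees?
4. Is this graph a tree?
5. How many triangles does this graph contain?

Count: 8 vertices, 13 edges.
Vertex 7 has neighbors [2, 5, 6], degree = 3.
Handshaking lemma: 2 * 13 = 26.
A tree on 8 vertices has 7 edges. This graph has 13 edges (6 extra). Not a tree.
Number of triangles = 3.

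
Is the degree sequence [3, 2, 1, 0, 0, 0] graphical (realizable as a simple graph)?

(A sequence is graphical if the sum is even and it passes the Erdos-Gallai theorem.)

Sum of degrees = 6. Sum is even but fails Erdos-Gallai. The sequence is NOT graphical.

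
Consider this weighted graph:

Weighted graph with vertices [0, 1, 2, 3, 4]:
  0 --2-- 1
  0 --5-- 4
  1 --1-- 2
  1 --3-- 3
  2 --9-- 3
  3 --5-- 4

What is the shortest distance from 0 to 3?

Using Dijkstra's algorithm from vertex 0:
Shortest path: 0 -> 1 -> 3
Total weight: 2 + 3 = 5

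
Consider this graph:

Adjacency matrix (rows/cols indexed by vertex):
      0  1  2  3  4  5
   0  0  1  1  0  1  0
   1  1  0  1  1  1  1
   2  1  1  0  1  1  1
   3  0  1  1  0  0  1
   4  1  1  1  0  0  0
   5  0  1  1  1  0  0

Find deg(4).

Vertex 4 has neighbors [0, 1, 2], so deg(4) = 3.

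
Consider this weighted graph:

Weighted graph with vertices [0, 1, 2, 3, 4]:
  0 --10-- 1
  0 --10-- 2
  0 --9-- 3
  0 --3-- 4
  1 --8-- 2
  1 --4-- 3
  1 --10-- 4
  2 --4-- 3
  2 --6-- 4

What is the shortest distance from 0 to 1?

Using Dijkstra's algorithm from vertex 0:
Shortest path: 0 -> 1
Total weight: 10 = 10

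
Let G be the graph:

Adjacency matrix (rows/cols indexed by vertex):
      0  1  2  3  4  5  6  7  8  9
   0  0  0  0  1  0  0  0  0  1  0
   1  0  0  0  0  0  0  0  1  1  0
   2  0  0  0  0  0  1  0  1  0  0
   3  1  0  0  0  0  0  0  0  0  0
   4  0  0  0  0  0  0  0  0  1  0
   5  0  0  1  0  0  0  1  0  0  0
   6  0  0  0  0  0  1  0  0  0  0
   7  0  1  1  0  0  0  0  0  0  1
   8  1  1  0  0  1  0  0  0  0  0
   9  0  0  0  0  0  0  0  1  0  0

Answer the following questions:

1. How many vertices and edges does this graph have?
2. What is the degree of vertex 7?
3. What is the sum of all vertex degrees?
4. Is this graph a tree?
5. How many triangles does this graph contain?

Count: 10 vertices, 9 edges.
Vertex 7 has neighbors [1, 2, 9], degree = 3.
Handshaking lemma: 2 * 9 = 18.
A graph is a tree iff it is connected and has exactly n-1 edges. This graph is connected (all 10 vertices in one component) and has 10-1 = 9 edges. It is a tree.
Number of triangles = 0.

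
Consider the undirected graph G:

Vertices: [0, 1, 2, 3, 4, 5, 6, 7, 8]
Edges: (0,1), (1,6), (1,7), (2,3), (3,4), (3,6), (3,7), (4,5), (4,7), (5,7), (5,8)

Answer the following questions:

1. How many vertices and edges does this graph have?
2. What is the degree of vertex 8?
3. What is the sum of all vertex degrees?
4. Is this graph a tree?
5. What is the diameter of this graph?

Count: 9 vertices, 11 edges.
Vertex 8 has neighbors [5], degree = 1.
Handshaking lemma: 2 * 11 = 22.
A tree on 9 vertices has 8 edges. This graph has 11 edges (3 extra). Not a tree.
Diameter (longest shortest path) = 4.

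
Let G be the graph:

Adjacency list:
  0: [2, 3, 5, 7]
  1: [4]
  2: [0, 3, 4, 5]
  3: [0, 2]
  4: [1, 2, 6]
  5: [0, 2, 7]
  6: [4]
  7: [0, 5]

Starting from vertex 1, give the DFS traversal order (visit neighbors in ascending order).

DFS from vertex 1 (neighbors processed in ascending order):
Visit order: 1, 4, 2, 0, 3, 5, 7, 6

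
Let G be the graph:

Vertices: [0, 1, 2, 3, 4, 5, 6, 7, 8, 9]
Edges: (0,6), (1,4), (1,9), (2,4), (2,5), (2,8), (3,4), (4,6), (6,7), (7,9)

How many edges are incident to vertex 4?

Vertex 4 has neighbors [1, 2, 3, 6], so deg(4) = 4.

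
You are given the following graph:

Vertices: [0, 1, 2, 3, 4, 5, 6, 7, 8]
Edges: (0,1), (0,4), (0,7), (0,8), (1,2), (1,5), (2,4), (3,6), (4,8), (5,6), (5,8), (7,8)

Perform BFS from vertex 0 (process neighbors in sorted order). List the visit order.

BFS from vertex 0 (neighbors processed in ascending order):
Visit order: 0, 1, 4, 7, 8, 2, 5, 6, 3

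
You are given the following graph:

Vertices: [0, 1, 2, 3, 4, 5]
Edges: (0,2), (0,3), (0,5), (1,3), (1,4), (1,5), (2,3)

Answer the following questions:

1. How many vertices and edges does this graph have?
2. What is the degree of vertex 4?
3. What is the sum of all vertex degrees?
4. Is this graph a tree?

Count: 6 vertices, 7 edges.
Vertex 4 has neighbors [1], degree = 1.
Handshaking lemma: 2 * 7 = 14.
A tree on 6 vertices has 5 edges. This graph has 7 edges (2 extra). Not a tree.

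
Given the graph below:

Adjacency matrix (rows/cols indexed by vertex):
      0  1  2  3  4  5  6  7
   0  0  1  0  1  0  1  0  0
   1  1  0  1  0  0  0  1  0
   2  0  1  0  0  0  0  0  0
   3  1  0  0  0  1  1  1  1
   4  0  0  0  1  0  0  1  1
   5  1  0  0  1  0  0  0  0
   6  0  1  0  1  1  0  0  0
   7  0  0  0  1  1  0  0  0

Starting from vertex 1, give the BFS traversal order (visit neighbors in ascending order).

BFS from vertex 1 (neighbors processed in ascending order):
Visit order: 1, 0, 2, 6, 3, 5, 4, 7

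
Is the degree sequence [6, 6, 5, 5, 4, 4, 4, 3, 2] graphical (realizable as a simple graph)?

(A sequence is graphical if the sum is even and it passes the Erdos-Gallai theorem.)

Sum of degrees = 39. Sum is odd, so the sequence is NOT graphical.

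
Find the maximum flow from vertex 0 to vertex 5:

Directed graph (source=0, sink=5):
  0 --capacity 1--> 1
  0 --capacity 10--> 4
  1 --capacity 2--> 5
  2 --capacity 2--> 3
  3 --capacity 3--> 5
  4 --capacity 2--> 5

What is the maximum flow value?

Computing max flow:
  Flow on (0->1): 1/1
  Flow on (0->4): 2/10
  Flow on (1->5): 1/2
  Flow on (4->5): 2/2
Maximum flow = 3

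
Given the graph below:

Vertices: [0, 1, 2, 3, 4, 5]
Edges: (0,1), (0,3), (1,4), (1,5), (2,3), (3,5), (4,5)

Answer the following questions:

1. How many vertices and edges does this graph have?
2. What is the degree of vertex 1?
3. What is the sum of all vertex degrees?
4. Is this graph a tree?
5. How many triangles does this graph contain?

Count: 6 vertices, 7 edges.
Vertex 1 has neighbors [0, 4, 5], degree = 3.
Handshaking lemma: 2 * 7 = 14.
A tree on 6 vertices has 5 edges. This graph has 7 edges (2 extra). Not a tree.
Number of triangles = 1.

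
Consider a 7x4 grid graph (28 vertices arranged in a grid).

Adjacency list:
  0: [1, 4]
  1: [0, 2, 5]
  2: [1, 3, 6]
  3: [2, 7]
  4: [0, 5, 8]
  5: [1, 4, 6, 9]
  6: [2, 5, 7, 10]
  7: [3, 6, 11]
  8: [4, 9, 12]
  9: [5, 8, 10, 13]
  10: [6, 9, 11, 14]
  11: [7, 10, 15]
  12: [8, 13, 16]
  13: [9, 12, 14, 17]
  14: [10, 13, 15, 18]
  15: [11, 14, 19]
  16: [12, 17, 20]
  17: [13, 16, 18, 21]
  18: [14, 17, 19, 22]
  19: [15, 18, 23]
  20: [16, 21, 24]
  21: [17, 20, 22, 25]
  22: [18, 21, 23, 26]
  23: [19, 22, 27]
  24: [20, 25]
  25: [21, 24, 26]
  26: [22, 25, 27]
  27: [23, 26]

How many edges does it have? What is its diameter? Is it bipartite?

A 7x4 grid has 24 vertical edges and 21 horizontal edges.
Total edges = 24 + 21 = 45.
Diameter = (7-1) + (4-1) = 9 (corner to opposite corner).
Grid graphs are bipartite (checkerboard coloring).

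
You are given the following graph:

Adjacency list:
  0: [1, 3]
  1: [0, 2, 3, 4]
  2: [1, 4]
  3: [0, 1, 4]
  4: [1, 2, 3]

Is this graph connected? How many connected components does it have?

Checking connectivity: the graph has 1 connected component(s).
All vertices are reachable from each other. The graph IS connected.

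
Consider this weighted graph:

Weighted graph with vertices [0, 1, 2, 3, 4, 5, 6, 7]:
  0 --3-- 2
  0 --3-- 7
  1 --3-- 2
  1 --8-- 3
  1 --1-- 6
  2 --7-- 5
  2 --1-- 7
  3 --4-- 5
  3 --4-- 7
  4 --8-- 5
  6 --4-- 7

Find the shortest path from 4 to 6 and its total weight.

Using Dijkstra's algorithm from vertex 4:
Shortest path: 4 -> 5 -> 2 -> 1 -> 6
Total weight: 8 + 7 + 3 + 1 = 19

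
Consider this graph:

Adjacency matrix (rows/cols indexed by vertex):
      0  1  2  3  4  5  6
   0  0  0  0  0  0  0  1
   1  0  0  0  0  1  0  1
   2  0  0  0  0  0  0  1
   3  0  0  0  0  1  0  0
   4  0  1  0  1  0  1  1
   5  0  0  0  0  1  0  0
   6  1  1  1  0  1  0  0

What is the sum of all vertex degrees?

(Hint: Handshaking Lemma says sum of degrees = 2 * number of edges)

Count edges: 7 edges.
By Handshaking Lemma: sum of degrees = 2 * 7 = 14.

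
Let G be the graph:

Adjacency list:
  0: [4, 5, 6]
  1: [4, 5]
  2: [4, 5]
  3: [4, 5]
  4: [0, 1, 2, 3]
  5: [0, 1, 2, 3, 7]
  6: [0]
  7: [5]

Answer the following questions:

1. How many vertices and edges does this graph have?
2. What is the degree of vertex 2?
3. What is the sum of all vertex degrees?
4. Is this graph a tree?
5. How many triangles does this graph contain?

Count: 8 vertices, 10 edges.
Vertex 2 has neighbors [4, 5], degree = 2.
Handshaking lemma: 2 * 10 = 20.
A tree on 8 vertices has 7 edges. This graph has 10 edges (3 extra). Not a tree.
Number of triangles = 0.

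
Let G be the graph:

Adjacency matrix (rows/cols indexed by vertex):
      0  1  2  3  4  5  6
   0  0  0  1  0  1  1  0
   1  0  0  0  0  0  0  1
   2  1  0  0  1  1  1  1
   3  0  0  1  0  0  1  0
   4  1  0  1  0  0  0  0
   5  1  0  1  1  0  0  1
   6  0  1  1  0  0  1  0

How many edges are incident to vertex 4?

Vertex 4 has neighbors [0, 2], so deg(4) = 2.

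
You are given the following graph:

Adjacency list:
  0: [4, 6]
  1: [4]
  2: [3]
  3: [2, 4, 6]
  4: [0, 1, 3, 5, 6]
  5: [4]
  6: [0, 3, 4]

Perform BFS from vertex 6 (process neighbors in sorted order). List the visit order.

BFS from vertex 6 (neighbors processed in ascending order):
Visit order: 6, 0, 3, 4, 2, 1, 5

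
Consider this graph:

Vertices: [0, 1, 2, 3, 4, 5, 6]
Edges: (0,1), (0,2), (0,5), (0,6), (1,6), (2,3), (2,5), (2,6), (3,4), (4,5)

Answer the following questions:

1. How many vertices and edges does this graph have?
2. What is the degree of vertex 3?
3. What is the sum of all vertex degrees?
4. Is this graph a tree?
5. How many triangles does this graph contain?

Count: 7 vertices, 10 edges.
Vertex 3 has neighbors [2, 4], degree = 2.
Handshaking lemma: 2 * 10 = 20.
A tree on 7 vertices has 6 edges. This graph has 10 edges (4 extra). Not a tree.
Number of triangles = 3.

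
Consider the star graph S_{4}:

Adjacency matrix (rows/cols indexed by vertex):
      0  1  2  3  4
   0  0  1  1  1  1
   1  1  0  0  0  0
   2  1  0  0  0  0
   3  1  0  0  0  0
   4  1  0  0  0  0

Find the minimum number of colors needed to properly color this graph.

S_{4} has one hub adjacent to 4 leaves; leaves are pairwise non-adjacent.
Color the hub 0 and every leaf 1.
Chromatic number = 2.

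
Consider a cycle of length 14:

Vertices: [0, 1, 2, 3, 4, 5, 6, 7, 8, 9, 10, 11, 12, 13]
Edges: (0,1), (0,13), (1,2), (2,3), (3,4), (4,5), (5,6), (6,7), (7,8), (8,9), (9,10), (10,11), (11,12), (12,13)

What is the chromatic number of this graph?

This is an even cycle (C_14). Even cycles are bipartite.
Chromatic number = 2.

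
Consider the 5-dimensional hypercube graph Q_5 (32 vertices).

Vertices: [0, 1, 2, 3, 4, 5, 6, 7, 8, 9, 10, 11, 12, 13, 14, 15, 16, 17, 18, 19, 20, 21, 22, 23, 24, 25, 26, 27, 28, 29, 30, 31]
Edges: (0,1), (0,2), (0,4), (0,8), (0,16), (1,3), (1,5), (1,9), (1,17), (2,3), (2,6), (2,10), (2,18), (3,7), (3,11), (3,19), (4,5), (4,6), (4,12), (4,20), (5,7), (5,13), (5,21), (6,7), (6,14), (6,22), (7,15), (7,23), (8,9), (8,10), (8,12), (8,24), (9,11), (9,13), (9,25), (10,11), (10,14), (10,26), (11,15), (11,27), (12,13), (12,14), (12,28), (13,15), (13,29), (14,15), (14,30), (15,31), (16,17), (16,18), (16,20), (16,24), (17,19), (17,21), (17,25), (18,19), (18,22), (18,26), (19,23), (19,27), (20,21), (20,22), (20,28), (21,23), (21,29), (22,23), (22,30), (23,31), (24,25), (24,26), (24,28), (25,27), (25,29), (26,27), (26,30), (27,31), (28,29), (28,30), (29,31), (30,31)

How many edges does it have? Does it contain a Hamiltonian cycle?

Q_5 has 32 * 5 / 2 = 80 edges.
Q_5 (d >= 2) always has a Hamiltonian cycle: a 5-bit cyclic Gray code visits every vertex exactly once and returns to the start.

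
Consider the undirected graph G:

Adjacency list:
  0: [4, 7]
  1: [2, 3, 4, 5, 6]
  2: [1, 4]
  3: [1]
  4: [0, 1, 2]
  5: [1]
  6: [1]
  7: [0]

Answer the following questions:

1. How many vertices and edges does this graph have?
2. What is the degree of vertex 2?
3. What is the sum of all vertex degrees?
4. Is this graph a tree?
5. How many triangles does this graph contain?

Count: 8 vertices, 8 edges.
Vertex 2 has neighbors [1, 4], degree = 2.
Handshaking lemma: 2 * 8 = 16.
A tree on 8 vertices has 7 edges. This graph has 8 edges (1 extra). Not a tree.
Number of triangles = 1.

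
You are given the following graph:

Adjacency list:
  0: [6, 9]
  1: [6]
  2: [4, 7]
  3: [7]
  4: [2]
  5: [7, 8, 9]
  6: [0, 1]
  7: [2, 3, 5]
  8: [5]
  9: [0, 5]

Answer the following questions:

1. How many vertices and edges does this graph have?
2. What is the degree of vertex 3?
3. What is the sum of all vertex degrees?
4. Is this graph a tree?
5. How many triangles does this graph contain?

Count: 10 vertices, 9 edges.
Vertex 3 has neighbors [7], degree = 1.
Handshaking lemma: 2 * 9 = 18.
A graph is a tree iff it is connected and has exactly n-1 edges. This graph is connected (all 10 vertices in one component) and has 10-1 = 9 edges. It is a tree.
Number of triangles = 0.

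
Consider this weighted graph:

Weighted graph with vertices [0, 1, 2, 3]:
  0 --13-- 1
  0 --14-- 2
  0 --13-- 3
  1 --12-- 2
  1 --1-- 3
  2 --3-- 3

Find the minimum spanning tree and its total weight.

Applying Kruskal's algorithm (sort edges by weight, add if no cycle):
  Add (1,3) w=1
  Add (2,3) w=3
  Skip (1,2) w=12 (creates cycle)
  Add (0,1) w=13
  Skip (0,3) w=13 (creates cycle)
  Skip (0,2) w=14 (creates cycle)
MST weight = 17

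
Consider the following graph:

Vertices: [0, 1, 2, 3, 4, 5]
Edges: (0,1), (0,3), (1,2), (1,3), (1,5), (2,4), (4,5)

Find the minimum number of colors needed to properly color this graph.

The graph has a maximum clique of size 3 (lower bound on chromatic number).
A valid 3-coloring: {0: 1, 1: 0, 2: 1, 3: 2, 4: 0, 5: 1}.
Chromatic number = 3.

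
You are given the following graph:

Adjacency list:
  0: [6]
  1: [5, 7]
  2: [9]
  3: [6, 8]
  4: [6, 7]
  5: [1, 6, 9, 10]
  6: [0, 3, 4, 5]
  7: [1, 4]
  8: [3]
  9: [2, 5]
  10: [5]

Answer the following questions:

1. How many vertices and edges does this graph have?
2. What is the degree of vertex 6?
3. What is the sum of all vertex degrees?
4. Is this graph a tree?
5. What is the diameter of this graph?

Count: 11 vertices, 11 edges.
Vertex 6 has neighbors [0, 3, 4, 5], degree = 4.
Handshaking lemma: 2 * 11 = 22.
A tree on 11 vertices has 10 edges. This graph has 11 edges (1 extra). Not a tree.
Diameter (longest shortest path) = 5.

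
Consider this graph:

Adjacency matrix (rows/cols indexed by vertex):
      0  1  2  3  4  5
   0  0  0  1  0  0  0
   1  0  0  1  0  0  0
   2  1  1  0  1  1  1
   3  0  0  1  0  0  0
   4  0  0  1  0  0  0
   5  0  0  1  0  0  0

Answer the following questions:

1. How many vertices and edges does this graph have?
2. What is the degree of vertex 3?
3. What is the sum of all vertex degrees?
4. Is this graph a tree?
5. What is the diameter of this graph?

Count: 6 vertices, 5 edges.
Vertex 3 has neighbors [2], degree = 1.
Handshaking lemma: 2 * 5 = 10.
A graph is a tree iff it is connected and has exactly n-1 edges. This graph is connected (all 6 vertices in one component) and has 6-1 = 5 edges. It is a tree.
Diameter (longest shortest path) = 2.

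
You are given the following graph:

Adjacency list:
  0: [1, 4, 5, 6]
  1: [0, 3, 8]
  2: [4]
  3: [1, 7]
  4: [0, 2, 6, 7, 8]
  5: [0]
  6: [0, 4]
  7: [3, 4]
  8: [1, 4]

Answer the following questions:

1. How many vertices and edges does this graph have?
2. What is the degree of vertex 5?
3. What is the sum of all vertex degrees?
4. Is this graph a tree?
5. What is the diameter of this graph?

Count: 9 vertices, 11 edges.
Vertex 5 has neighbors [0], degree = 1.
Handshaking lemma: 2 * 11 = 22.
A tree on 9 vertices has 8 edges. This graph has 11 edges (3 extra). Not a tree.
Diameter (longest shortest path) = 3.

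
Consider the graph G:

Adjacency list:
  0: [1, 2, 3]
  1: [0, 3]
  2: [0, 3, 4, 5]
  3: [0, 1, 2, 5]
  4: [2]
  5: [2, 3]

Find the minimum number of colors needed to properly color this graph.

The graph has a maximum clique of size 3 (lower bound on chromatic number).
A valid 3-coloring: {0: 2, 1: 0, 2: 0, 3: 1, 4: 1, 5: 2}.
Chromatic number = 3.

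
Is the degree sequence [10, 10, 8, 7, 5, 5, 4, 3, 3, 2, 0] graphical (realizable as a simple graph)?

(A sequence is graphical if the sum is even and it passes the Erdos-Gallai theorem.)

Sum of degrees = 57. Sum is odd, so the sequence is NOT graphical.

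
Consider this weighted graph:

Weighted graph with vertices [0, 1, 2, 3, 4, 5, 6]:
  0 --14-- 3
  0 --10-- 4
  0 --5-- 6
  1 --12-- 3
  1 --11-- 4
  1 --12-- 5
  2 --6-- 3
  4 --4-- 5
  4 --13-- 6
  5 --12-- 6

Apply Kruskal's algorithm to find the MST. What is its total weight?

Applying Kruskal's algorithm (sort edges by weight, add if no cycle):
  Add (4,5) w=4
  Add (0,6) w=5
  Add (2,3) w=6
  Add (0,4) w=10
  Add (1,4) w=11
  Skip (1,5) w=12 (creates cycle)
  Add (1,3) w=12
  Skip (5,6) w=12 (creates cycle)
  Skip (4,6) w=13 (creates cycle)
  Skip (0,3) w=14 (creates cycle)
MST weight = 48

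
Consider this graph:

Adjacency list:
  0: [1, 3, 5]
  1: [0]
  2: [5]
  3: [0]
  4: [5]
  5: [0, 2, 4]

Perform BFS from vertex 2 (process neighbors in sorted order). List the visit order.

BFS from vertex 2 (neighbors processed in ascending order):
Visit order: 2, 5, 0, 4, 1, 3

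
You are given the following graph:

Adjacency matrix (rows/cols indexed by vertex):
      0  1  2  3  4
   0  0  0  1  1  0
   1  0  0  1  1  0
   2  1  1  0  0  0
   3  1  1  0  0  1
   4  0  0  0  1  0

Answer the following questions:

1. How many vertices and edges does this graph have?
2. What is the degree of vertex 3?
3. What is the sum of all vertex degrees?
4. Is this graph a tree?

Count: 5 vertices, 5 edges.
Vertex 3 has neighbors [0, 1, 4], degree = 3.
Handshaking lemma: 2 * 5 = 10.
A tree on 5 vertices has 4 edges. This graph has 5 edges (1 extra). Not a tree.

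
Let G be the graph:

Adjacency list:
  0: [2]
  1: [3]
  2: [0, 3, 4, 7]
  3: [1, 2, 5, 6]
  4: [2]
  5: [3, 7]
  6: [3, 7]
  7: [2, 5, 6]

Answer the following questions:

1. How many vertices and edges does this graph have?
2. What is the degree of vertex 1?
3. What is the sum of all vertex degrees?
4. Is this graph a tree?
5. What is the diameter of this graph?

Count: 8 vertices, 9 edges.
Vertex 1 has neighbors [3], degree = 1.
Handshaking lemma: 2 * 9 = 18.
A tree on 8 vertices has 7 edges. This graph has 9 edges (2 extra). Not a tree.
Diameter (longest shortest path) = 3.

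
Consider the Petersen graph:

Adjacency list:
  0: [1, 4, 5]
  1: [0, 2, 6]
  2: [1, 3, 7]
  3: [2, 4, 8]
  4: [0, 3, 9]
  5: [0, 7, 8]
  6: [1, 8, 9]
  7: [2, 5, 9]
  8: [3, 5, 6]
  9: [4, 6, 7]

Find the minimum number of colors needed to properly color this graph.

The Petersen graph contains odd cycles (e.g. the outer 5-cycle), so chi >= 3.
A proper 3-coloring exists (it is a well-known 3-chromatic graph).
Chromatic number = 3.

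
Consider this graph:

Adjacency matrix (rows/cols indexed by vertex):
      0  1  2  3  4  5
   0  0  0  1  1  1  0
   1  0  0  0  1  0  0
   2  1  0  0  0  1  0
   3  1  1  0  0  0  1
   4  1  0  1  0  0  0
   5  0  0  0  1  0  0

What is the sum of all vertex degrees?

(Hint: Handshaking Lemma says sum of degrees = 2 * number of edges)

Count edges: 6 edges.
By Handshaking Lemma: sum of degrees = 2 * 6 = 12.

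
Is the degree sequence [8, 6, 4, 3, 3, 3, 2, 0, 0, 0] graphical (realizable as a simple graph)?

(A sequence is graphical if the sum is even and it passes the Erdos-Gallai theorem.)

Sum of degrees = 29. Sum is odd, so the sequence is NOT graphical.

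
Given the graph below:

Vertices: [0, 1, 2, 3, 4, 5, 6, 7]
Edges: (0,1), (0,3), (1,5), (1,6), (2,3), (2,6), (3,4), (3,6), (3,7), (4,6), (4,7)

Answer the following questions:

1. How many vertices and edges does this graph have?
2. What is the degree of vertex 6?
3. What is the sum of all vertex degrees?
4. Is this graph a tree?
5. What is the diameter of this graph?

Count: 8 vertices, 11 edges.
Vertex 6 has neighbors [1, 2, 3, 4], degree = 4.
Handshaking lemma: 2 * 11 = 22.
A tree on 8 vertices has 7 edges. This graph has 11 edges (4 extra). Not a tree.
Diameter (longest shortest path) = 4.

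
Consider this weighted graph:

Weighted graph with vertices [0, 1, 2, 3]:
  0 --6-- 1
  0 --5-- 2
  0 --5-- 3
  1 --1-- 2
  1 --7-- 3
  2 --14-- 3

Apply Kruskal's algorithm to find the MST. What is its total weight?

Applying Kruskal's algorithm (sort edges by weight, add if no cycle):
  Add (1,2) w=1
  Add (0,3) w=5
  Add (0,2) w=5
  Skip (0,1) w=6 (creates cycle)
  Skip (1,3) w=7 (creates cycle)
  Skip (2,3) w=14 (creates cycle)
MST weight = 11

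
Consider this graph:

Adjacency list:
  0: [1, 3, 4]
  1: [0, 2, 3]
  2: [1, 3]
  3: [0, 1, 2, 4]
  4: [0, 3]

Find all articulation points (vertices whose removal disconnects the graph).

No articulation points. The graph is biconnected.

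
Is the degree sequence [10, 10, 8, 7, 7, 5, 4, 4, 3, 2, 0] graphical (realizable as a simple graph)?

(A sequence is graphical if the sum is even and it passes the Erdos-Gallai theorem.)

Sum of degrees = 60. Sum is even but fails Erdos-Gallai. The sequence is NOT graphical.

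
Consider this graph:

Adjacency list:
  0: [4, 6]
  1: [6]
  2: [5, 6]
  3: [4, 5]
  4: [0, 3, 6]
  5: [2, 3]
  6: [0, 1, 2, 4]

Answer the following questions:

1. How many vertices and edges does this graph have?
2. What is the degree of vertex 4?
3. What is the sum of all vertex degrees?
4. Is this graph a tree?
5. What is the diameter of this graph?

Count: 7 vertices, 8 edges.
Vertex 4 has neighbors [0, 3, 6], degree = 3.
Handshaking lemma: 2 * 8 = 16.
A tree on 7 vertices has 6 edges. This graph has 8 edges (2 extra). Not a tree.
Diameter (longest shortest path) = 3.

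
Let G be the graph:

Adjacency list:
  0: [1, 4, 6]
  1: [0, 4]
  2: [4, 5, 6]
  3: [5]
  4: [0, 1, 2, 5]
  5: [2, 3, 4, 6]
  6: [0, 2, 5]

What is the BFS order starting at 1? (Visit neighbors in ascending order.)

BFS from vertex 1 (neighbors processed in ascending order):
Visit order: 1, 0, 4, 6, 2, 5, 3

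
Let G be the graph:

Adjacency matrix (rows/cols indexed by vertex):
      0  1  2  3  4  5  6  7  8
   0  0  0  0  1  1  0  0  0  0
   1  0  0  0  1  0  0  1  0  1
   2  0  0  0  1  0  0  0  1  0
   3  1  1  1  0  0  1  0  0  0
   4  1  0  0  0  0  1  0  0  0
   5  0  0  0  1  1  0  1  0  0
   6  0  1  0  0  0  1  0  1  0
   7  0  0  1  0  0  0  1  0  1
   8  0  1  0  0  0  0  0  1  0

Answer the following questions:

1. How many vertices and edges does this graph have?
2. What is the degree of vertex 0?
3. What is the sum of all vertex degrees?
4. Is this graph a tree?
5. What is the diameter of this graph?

Count: 9 vertices, 12 edges.
Vertex 0 has neighbors [3, 4], degree = 2.
Handshaking lemma: 2 * 12 = 24.
A tree on 9 vertices has 8 edges. This graph has 12 edges (4 extra). Not a tree.
Diameter (longest shortest path) = 4.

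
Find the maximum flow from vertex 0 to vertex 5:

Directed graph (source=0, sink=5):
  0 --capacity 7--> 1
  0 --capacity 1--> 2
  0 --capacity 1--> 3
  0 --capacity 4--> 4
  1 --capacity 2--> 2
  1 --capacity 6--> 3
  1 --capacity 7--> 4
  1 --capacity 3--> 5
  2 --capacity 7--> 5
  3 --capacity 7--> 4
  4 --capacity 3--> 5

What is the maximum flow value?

Computing max flow:
  Flow on (0->1): 5/7
  Flow on (0->2): 1/1
  Flow on (0->4): 3/4
  Flow on (1->2): 2/2
  Flow on (1->5): 3/3
  Flow on (2->5): 3/7
  Flow on (4->5): 3/3
Maximum flow = 9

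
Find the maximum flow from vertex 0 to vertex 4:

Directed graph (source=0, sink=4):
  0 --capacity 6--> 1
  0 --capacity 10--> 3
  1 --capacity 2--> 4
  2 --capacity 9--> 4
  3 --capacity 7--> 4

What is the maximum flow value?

Computing max flow:
  Flow on (0->1): 2/6
  Flow on (0->3): 7/10
  Flow on (1->4): 2/2
  Flow on (3->4): 7/7
Maximum flow = 9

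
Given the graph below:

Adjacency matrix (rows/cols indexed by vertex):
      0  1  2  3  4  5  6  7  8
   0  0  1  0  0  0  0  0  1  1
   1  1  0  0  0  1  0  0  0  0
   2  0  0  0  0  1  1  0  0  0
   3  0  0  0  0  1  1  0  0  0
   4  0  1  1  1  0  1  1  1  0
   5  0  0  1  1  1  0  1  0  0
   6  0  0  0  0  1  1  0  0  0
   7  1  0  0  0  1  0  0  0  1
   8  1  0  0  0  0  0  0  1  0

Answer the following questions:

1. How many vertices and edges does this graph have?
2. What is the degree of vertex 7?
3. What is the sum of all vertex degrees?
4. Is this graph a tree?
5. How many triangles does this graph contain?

Count: 9 vertices, 13 edges.
Vertex 7 has neighbors [0, 4, 8], degree = 3.
Handshaking lemma: 2 * 13 = 26.
A tree on 9 vertices has 8 edges. This graph has 13 edges (5 extra). Not a tree.
Number of triangles = 4.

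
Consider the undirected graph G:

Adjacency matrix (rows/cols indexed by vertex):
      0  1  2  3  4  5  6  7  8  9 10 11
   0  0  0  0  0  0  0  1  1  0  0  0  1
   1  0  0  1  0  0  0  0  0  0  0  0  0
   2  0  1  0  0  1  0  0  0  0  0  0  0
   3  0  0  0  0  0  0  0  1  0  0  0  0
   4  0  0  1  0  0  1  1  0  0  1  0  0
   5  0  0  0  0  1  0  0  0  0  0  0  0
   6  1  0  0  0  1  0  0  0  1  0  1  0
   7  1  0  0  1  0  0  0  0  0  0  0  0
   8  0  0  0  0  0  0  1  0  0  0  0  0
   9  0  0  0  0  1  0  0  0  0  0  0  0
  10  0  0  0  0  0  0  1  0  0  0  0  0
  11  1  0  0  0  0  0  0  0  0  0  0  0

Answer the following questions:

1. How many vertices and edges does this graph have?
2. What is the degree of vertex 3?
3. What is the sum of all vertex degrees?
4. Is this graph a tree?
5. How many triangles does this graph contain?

Count: 12 vertices, 11 edges.
Vertex 3 has neighbors [7], degree = 1.
Handshaking lemma: 2 * 11 = 22.
A graph is a tree iff it is connected and has exactly n-1 edges. This graph is connected (all 12 vertices in one component) and has 12-1 = 11 edges. It is a tree.
Number of triangles = 0.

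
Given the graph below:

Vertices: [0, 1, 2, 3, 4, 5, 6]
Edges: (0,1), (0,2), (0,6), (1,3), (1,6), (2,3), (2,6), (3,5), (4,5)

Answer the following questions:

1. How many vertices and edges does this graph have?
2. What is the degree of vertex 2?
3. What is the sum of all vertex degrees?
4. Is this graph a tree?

Count: 7 vertices, 9 edges.
Vertex 2 has neighbors [0, 3, 6], degree = 3.
Handshaking lemma: 2 * 9 = 18.
A tree on 7 vertices has 6 edges. This graph has 9 edges (3 extra). Not a tree.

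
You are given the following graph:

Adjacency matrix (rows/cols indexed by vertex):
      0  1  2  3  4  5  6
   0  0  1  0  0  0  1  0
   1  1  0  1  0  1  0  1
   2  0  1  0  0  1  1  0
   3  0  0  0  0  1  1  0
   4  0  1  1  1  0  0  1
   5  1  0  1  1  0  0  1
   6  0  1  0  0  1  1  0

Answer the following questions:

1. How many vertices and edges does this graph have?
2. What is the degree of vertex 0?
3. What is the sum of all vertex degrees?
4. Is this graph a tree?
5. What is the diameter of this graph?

Count: 7 vertices, 11 edges.
Vertex 0 has neighbors [1, 5], degree = 2.
Handshaking lemma: 2 * 11 = 22.
A tree on 7 vertices has 6 edges. This graph has 11 edges (5 extra). Not a tree.
Diameter (longest shortest path) = 2.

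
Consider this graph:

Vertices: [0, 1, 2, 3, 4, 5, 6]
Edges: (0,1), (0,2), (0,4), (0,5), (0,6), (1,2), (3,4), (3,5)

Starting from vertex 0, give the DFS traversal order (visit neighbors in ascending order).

DFS from vertex 0 (neighbors processed in ascending order):
Visit order: 0, 1, 2, 4, 3, 5, 6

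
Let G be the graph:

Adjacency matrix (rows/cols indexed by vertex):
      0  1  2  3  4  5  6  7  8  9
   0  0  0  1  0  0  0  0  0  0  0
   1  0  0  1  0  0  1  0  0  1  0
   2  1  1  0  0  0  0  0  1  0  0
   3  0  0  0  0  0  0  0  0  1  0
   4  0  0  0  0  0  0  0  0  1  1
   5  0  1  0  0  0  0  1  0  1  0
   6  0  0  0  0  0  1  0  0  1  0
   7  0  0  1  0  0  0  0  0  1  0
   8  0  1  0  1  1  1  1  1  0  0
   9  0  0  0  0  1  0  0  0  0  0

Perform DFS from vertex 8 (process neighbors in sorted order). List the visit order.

DFS from vertex 8 (neighbors processed in ascending order):
Visit order: 8, 1, 2, 0, 7, 5, 6, 3, 4, 9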